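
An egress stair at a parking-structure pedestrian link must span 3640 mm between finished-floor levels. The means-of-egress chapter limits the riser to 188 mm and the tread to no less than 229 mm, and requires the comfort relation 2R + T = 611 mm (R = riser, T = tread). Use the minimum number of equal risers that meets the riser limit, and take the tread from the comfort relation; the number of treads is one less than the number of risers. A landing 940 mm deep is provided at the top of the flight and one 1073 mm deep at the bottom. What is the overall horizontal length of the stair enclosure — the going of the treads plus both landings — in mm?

⌈3640/188⌉ = 20 risers.
Riser R = 3640 / 20 = 182 mm, within the 188 mm limit.
Tread T = 611 − 2 × 182 = 247 mm (≥ 229 mm).
Treads = 20 − 1 = 19; going = 19 × 247 = 4693 mm.
Add landings: 4693 + 940 + 1073 = 6706 mm.

6706 mm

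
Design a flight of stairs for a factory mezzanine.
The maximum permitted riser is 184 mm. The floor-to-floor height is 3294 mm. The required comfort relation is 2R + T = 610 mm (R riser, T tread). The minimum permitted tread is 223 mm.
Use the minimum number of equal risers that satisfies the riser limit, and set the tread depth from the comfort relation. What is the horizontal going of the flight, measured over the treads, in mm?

At most 184 each: 3294/184 = 17.90, giving 18 risers.
Each riser is 3294/18 = 183 mm (≤ 184 mm).
T = 610 − 2·183 = 244 mm, which satisfies the 223 mm minimum.
18 risers give 17 treads; going = 17 × 244 = 4148 mm.

4148 mm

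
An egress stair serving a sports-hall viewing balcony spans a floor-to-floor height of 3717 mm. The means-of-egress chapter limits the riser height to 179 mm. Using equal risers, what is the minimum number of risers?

21 risers

⌈3717/179⌉ = 21 risers.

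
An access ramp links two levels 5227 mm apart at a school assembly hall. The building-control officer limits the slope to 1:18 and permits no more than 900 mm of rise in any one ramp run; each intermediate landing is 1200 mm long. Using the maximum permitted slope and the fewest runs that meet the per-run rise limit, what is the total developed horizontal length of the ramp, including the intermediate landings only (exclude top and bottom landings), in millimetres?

100086 mm

5227 / 900 = 5.81, so 6 ramp runs are needed. That means 5 intermediate landings.
Horizontal run for 5227 mm of rise at 1:18 is 5227 × 18 = 94086 mm.
Intermediate landings: 5 × 1200 = 6000 mm.
Developed length = 94086 + 6000 = 100086 mm.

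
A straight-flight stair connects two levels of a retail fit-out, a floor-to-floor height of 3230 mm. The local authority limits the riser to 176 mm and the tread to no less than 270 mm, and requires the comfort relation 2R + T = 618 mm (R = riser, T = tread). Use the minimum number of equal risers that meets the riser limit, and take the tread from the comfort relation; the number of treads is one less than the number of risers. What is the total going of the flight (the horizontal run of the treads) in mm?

5004 mm

At most 176 each: 3230/176 = 18.35, giving 19 risers.
Riser R = 3230 / 19 = 170 mm, within the 176 mm limit.
From 2R + T = 618: T = 618 − 340 = 278 mm.
Going = (19 − 1) × 278 = 5004 mm.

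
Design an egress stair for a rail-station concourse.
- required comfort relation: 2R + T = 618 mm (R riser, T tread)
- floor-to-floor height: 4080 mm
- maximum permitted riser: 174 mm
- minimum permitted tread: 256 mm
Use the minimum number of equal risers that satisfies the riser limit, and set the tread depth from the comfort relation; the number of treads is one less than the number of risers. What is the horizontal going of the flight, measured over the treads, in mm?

4080 / 174 = 23.45, so 24 risers are needed.
Each riser is 4080/24 = 170 mm (≤ 174 mm).
From 2R + T = 618: T = 618 − 340 = 278 mm.
Going = (24 − 1) × 278 = 6394 mm.

6394 mm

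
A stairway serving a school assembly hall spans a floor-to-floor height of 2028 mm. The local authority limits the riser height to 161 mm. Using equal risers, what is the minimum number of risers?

13 risers

2028 / 161 = 12.596 → round up to 13 risers.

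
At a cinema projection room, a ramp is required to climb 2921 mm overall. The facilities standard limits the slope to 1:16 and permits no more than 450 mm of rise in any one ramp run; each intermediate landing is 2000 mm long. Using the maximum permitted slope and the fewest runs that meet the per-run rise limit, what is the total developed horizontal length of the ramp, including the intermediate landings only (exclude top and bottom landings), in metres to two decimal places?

At most 450 each: 2921/450 = 6.49, giving 7 ramp runs. That means 6 intermediate landings.
Ramp run (horizontal) at 1:16: 2921 × 16 = 46736 mm.
Intermediate landings: 6 × 2000 = 12000 mm.
Total developed length = 46736 + 12000 = 58736 mm.
= 58.74 m.

58.74 m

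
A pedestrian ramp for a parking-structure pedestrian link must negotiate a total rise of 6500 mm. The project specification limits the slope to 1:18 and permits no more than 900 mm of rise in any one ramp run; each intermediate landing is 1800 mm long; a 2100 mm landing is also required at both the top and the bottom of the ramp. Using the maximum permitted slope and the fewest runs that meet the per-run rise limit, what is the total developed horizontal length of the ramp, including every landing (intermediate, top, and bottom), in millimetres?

6500 / 900 = 7.222 → round up to 8 ramp runs. That means 7 intermediate landings.
Horizontal run for 6500 mm of rise at 1:18 is 6500 × 18 = 117000 mm.
Intermediate landings: 7 × 1800 = 12600 mm.
Top and bottom landings: 2 × 2100 = 4200 mm.
Total = 117000 + 12600 + 4200 = 133800 mm.

133800 mm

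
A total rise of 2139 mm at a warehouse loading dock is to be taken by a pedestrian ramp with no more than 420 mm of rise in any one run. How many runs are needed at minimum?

6 runs

2139 / 420 = 5.093 → round up to 6 ramp runs.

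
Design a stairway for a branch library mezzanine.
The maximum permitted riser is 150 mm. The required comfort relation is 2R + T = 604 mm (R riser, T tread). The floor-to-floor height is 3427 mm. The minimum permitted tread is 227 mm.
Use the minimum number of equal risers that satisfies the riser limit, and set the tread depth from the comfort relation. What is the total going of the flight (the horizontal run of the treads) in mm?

3427 / 150 = 22.847 → round up to 23 risers.
Riser R = 3427 / 23 = 149 mm, within the 150 mm limit.
From 2R + T = 604: T = 604 − 298 = 306 mm.
23 risers give 22 treads; going = 22 × 306 = 6732 mm.

6732 mm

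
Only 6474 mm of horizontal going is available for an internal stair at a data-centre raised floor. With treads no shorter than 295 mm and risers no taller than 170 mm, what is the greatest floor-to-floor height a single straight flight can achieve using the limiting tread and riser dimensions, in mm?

Treads that fit: ⌊6474 / 295⌋ = 21.
Risers = treads + 1 = 22.
Maximum height = 22 × 170 = 3740 mm.

3740 mm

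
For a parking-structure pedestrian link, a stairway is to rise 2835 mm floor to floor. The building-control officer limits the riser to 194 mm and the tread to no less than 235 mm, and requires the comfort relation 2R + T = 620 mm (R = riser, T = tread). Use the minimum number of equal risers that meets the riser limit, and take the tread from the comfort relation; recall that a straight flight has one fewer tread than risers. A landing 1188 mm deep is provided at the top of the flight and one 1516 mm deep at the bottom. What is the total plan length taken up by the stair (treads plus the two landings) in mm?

⌈2835/194⌉ = 15 risers.
R = 2835 ÷ 15 = 189 mm.
Tread T = 620 − 2 × 189 = 242 mm (≥ 235 mm).
15 risers give 14 treads; going = 14 × 242 = 3388 mm.
Add landings: 3388 + 1188 + 1516 = 6092 mm.

6092 mm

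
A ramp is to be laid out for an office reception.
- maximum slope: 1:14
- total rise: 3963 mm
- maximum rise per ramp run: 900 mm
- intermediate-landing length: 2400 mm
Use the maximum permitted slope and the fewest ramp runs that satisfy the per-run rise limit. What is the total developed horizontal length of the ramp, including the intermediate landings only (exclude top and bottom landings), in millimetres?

⌈3963/900⌉ = 5 ramp runs. That means 4 intermediate landings.
Horizontal run for 3963 mm of rise at 1:14 is 3963 × 14 = 55482 mm.
4 intermediate landings contribute 4 × 2400 = 9600 mm.
Developed length = 55482 + 9600 = 65082 mm.

65082 mm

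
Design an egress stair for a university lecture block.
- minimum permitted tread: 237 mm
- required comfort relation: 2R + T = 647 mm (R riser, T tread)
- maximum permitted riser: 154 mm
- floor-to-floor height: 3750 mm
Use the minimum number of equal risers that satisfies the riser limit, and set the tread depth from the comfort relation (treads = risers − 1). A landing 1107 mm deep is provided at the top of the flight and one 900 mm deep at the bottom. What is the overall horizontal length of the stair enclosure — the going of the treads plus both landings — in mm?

3750 / 154 = 24.351 → round up to 25 risers.
Riser R = 3750 / 25 = 150 mm, within the 154 mm limit.
From 2R + T = 647: T = 647 − 300 = 347 mm.
Treads = 25 − 1 = 24; going = 24 × 347 = 8328 mm.
Add landings: 8328 + 1107 + 900 = 10335 mm.

10335 mm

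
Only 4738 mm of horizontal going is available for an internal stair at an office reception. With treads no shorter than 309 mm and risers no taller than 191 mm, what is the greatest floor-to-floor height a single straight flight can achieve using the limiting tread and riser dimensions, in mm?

Treads that fit: ⌊4738 / 309⌋ = 15.
Risers = treads + 1 = 16.
Maximum height = 16 × 191 = 3056 mm.

3056 mm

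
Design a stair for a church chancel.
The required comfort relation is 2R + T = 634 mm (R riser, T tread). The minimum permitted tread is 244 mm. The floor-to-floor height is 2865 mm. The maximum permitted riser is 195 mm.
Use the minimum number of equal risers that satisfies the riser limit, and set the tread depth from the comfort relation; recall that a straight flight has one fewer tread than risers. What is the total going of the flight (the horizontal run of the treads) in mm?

2865 / 195 = 14.69, so 15 risers are needed.
Riser R = 2865 / 15 = 191 mm, within the 195 mm limit.
T = 634 − 2·191 = 252 mm, which satisfies the 244 mm minimum.
Going = (15 − 1) × 252 = 3528 mm.

3528 mm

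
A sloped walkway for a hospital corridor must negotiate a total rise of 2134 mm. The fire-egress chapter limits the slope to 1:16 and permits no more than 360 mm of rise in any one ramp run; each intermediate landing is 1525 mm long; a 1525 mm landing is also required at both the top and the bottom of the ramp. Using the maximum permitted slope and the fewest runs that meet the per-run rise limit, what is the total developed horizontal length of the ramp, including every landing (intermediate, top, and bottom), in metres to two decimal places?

⌈2134/360⌉ = 6 ramp runs. That means 5 intermediate landings.
Horizontal run for 2134 mm of rise at 1:16 is 2134 × 16 = 34144 mm.
Intermediate landings: 5 × 1525 = 7625 mm.
Top and bottom landings: 2 × 1525 = 3050 mm.
Total = 34144 + 7625 + 3050 = 44819 mm.
= 44.82 m.

44.82 m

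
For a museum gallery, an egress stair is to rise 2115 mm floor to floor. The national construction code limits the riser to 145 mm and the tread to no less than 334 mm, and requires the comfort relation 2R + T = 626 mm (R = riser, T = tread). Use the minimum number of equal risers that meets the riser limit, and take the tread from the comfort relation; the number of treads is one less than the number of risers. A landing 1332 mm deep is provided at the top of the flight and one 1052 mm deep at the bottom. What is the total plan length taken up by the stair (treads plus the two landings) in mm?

7200 mm

2115 / 145 = 14.586 → round up to 15 risers.
R = 2115 ÷ 15 = 141 mm.
Tread T = 626 − 2 × 141 = 344 mm (≥ 334 mm).
Treads = 15 − 1 = 14; going = 14 × 344 = 4816 mm.
Add landings: 4816 + 1332 + 1052 = 7200 mm.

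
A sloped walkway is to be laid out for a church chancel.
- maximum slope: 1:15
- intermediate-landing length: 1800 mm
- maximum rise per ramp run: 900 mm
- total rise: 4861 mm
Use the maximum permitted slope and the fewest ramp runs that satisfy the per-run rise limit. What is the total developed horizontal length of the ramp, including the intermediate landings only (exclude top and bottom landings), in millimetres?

4861 / 900 = 5.401 → round up to 6 ramp runs. That means 5 intermediate landings.
Horizontal run for 4861 mm of rise at 1:15 is 4861 × 15 = 72915 mm.
5 intermediate landings contribute 5 × 1800 = 9000 mm.
Developed length = 72915 + 9000 = 81915 mm.

81915 mm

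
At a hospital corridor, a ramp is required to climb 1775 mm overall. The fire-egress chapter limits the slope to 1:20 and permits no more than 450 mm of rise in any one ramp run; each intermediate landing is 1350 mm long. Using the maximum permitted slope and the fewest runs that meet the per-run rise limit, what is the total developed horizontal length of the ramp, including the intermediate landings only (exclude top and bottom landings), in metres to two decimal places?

39.55 m

1775 / 450 = 3.94, so 4 ramp runs are needed. That means 3 intermediate landings.
Ramp run (horizontal) at 1:20: 1775 × 20 = 35500 mm.
Intermediate landings: 3 × 1350 = 4050 mm.
Total developed length = 35500 + 4050 = 39550 mm.
= 39.55 m.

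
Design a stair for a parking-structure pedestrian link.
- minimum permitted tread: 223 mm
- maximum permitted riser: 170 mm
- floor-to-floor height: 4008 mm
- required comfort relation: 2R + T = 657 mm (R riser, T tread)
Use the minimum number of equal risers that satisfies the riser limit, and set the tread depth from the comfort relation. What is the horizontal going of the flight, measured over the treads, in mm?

4008 / 170 = 23.576 → round up to 24 risers.
Each riser is 4008/24 = 167 mm (≤ 170 mm).
From 2R + T = 657: T = 657 − 334 = 323 mm.
24 risers give 23 treads; going = 23 × 323 = 7429 mm.

7429 mm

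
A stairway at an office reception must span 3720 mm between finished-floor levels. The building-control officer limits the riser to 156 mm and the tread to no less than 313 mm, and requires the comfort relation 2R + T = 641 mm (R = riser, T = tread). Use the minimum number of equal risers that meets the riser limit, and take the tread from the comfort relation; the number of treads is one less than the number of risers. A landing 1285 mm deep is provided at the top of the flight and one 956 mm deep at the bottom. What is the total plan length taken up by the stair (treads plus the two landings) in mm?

3720 / 156 = 23.846 → round up to 24 risers.
R = 3720 ÷ 24 = 155 mm.
T = 641 − 2·155 = 331 mm, which satisfies the 313 mm minimum.
24 risers give 23 treads; going = 23 × 331 = 7613 mm.
Add landings: 7613 + 1285 + 956 = 9854 mm.

9854 mm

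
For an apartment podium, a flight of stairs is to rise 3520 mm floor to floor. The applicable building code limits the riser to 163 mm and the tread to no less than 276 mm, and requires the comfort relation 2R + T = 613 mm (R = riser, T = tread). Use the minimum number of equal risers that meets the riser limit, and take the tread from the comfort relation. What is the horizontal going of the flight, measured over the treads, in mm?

⌈3520/163⌉ = 22 risers.
R = 3520 ÷ 22 = 160 mm.
From 2R + T = 613: T = 613 − 320 = 293 mm.
Treads = 22 − 1 = 21; going = 21 × 293 = 6153 mm.

6153 mm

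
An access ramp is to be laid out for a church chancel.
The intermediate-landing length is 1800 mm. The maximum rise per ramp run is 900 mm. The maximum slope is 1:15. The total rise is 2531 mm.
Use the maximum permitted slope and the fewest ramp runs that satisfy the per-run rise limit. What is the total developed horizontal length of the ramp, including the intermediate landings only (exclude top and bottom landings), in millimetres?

41565 mm

2531 / 900 = 2.81, so 3 ramp runs are needed. That means 2 intermediate landings.
Ramp run (horizontal) at 1:15: 2531 × 15 = 37965 mm.
Intermediate landings: 2 × 1800 = 3600 mm.
Total developed length = 37965 + 3600 = 41565 mm.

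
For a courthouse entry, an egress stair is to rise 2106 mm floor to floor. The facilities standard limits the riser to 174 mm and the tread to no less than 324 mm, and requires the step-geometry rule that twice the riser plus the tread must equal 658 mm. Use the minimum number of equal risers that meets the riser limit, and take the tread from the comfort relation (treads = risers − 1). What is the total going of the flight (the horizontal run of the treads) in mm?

4008 mm

2106 / 174 = 12.10, so 13 risers are needed.
Riser R = 2106 / 13 = 162 mm, within the 174 mm limit.
Tread T = 658 − 2 × 162 = 334 mm (≥ 324 mm).
Treads = 13 − 1 = 12; going = 12 × 334 = 4008 mm.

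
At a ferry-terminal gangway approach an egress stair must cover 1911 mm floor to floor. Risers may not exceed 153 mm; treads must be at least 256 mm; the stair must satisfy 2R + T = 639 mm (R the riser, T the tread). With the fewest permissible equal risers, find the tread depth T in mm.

⌈1911/153⌉ = 13 risers.
Each riser is 1911/13 = 147 mm (≤ 153 mm).
From 2R + T = 639: T = 639 − 294 = 345 mm.

345 mm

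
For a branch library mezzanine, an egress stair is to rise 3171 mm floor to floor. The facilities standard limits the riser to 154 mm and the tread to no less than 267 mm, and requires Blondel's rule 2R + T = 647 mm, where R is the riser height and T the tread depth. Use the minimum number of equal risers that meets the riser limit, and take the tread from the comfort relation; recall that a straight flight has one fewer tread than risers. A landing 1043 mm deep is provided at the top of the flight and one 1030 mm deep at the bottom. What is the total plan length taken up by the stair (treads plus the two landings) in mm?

8973 mm

3171 / 154 = 20.59, so 21 risers are needed.
Riser R = 3171 / 21 = 151 mm, within the 154 mm limit.
T = 647 − 2·151 = 345 mm, which satisfies the 267 mm minimum.
Going = (21 − 1) × 345 = 6900 mm.
Add landings: 6900 + 1043 + 1030 = 8973 mm.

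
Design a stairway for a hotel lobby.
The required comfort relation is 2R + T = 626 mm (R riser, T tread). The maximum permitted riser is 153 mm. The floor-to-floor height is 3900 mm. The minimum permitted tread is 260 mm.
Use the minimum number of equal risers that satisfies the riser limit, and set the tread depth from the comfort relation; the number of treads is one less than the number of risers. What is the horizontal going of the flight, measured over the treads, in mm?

8150 mm

At most 153 each: 3900/153 = 25.49, giving 26 risers.
Riser R = 3900 / 26 = 150 mm, within the 153 mm limit.
From 2R + T = 626: T = 626 − 300 = 326 mm.
Treads = 26 − 1 = 25; going = 25 × 326 = 8150 mm.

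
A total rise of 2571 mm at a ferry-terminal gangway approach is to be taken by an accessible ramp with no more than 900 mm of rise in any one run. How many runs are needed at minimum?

At most 900 each: 2571/900 = 2.86, giving 3 ramp runs.

3 runs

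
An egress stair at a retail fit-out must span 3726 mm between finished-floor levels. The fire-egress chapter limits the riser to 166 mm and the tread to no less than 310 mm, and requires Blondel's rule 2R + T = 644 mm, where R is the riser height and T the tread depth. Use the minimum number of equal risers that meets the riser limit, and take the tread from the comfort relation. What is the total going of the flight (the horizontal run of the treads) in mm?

3726 / 166 = 22.446 → round up to 23 risers.
R = 3726 ÷ 23 = 162 mm.
T = 644 − 2·162 = 320 mm, which satisfies the 310 mm minimum.
Going = (23 − 1) × 320 = 7040 mm.

7040 mm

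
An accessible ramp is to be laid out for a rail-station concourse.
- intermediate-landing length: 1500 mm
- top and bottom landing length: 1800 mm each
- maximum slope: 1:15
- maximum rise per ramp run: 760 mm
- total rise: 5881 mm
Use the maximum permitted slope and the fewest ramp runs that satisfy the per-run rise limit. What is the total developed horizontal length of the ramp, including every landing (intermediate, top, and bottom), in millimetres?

102315 mm

⌈5881/760⌉ = 8 ramp runs. That means 7 intermediate landings.
Horizontal run for 5881 mm of rise at 1:15 is 5881 × 15 = 88215 mm.
Intermediate landings: 7 × 1500 = 10500 mm.
Top and bottom landings: 2 × 1800 = 3600 mm.
Total = 88215 + 10500 + 3600 = 102315 mm.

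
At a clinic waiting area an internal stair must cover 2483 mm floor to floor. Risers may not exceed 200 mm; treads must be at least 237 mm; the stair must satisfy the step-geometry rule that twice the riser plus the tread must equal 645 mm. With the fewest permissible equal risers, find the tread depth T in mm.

263 mm

2483 / 200 = 12.415 → round up to 13 risers.
Riser R = 2483 / 13 = 191 mm, within the 200 mm limit.
Tread T = 645 − 2 × 191 = 263 mm (≥ 237 mm).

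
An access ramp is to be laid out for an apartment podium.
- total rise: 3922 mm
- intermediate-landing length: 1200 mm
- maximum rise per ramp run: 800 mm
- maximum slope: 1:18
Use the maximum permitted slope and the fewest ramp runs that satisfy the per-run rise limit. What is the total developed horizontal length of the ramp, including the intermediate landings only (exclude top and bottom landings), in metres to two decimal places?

75.40 m

3922 / 800 = 4.90, so 5 ramp runs are needed. That means 4 intermediate landings.
Horizontal run for 3922 mm of rise at 1:18 is 3922 × 18 = 70596 mm.
4 intermediate landings contribute 4 × 1200 = 4800 mm.
Developed length = 70596 + 4800 = 75396 mm.
= 75.40 m.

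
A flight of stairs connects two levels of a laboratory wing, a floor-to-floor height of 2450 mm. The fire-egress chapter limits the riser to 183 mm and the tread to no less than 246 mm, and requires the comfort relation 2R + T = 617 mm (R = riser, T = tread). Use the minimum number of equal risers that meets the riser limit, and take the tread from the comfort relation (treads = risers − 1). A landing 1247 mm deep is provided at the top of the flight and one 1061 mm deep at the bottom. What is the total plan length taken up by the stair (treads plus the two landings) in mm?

5779 mm

2450 / 183 = 13.39, so 14 risers are needed.
Each riser is 2450/14 = 175 mm (≤ 183 mm).
T = 617 − 2·175 = 267 mm, which satisfies the 246 mm minimum.
14 risers give 13 treads; going = 13 × 267 = 3471 mm.
Enclosure = 3471 + 1247 + 1061 = 5779 mm.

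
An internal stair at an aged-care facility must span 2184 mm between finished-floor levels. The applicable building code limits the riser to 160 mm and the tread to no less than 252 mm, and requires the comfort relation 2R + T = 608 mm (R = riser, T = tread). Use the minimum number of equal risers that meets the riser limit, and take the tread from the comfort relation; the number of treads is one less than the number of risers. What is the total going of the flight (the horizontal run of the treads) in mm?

3848 mm

2184 / 160 = 13.650 → round up to 14 risers.
Each riser is 2184/14 = 156 mm (≤ 160 mm).
Tread T = 608 − 2 × 156 = 296 mm (≥ 252 mm).
Going = (14 − 1) × 296 = 3848 mm.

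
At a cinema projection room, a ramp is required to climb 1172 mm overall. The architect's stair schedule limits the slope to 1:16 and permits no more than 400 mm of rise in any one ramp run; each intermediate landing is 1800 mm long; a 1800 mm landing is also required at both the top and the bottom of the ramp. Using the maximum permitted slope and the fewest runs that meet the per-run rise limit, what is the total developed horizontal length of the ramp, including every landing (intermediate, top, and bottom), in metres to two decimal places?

25.95 m

At most 400 each: 1172/400 = 2.93, giving 3 ramp runs. That means 2 intermediate landings.
Horizontal run for 1172 mm of rise at 1:16 is 1172 × 16 = 18752 mm.
Intermediate landings: 2 × 1800 = 3600 mm.
Top and bottom landings: 2 × 1800 = 3600 mm.
Total = 18752 + 3600 + 3600 = 25952 mm.
= 25.95 m.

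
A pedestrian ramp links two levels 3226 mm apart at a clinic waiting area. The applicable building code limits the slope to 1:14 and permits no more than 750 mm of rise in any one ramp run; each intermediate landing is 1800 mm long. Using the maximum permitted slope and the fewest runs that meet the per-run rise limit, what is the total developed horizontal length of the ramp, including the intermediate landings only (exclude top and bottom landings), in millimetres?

3226 / 750 = 4.30, so 5 ramp runs are needed. That means 4 intermediate landings.
Horizontal run for 3226 mm of rise at 1:14 is 3226 × 14 = 45164 mm.
Intermediate landings: 4 × 1800 = 7200 mm.
Total developed length = 45164 + 7200 = 52364 mm.

52364 mm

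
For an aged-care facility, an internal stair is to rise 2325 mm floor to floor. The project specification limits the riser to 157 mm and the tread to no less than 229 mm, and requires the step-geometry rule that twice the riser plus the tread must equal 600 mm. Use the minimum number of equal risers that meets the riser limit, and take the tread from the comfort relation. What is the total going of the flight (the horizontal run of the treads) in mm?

2325 / 157 = 14.809 → round up to 15 risers.
Each riser is 2325/15 = 155 mm (≤ 157 mm).
From 2R + T = 600: T = 600 − 310 = 290 mm.
Treads = 15 − 1 = 14; going = 14 × 290 = 4060 mm.

4060 mm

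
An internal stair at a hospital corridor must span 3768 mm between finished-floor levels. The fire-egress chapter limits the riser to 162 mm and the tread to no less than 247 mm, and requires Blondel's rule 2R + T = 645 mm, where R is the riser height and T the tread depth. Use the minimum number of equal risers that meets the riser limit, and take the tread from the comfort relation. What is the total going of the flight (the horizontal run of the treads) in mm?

7613 mm

3768 / 162 = 23.259 → round up to 24 risers.
R = 3768 ÷ 24 = 157 mm.
Tread T = 645 − 2 × 157 = 331 mm (≥ 247 mm).
Going = (24 − 1) × 331 = 7613 mm.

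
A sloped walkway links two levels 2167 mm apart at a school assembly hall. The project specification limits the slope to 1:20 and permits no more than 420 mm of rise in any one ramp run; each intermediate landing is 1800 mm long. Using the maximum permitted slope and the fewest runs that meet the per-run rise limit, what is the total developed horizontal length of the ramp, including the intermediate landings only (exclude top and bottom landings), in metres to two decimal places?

At most 420 each: 2167/420 = 5.16, giving 6 ramp runs. That means 5 intermediate landings.
Ramp run (horizontal) at 1:20: 2167 × 20 = 43340 mm.
Intermediate landings: 5 × 1800 = 9000 mm.
Developed length = 43340 + 9000 = 52340 mm.
= 52.34 m.

52.34 m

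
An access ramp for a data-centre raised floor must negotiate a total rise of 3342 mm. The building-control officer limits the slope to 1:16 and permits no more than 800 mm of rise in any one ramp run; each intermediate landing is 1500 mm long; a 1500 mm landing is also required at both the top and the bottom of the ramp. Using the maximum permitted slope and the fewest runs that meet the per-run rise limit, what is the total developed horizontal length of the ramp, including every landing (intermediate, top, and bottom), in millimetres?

62472 mm

⌈3342/800⌉ = 5 ramp runs. That means 4 intermediate landings.
Ramp run (horizontal) at 1:16: 3342 × 16 = 53472 mm.
Intermediate landings: 4 × 1500 = 6000 mm.
Top and bottom landings: 2 × 1500 = 3000 mm.
Total = 53472 + 6000 + 3000 = 62472 mm.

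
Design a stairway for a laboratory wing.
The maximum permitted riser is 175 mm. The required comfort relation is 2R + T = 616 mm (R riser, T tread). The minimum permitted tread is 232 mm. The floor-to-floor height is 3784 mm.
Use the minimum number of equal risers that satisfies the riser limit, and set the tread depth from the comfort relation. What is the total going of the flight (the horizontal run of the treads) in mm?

At most 175 each: 3784/175 = 21.62, giving 22 risers.
R = 3784 ÷ 22 = 172 mm.
From 2R + T = 616: T = 616 − 344 = 272 mm.
22 risers give 21 treads; going = 21 × 272 = 5712 mm.

5712 mm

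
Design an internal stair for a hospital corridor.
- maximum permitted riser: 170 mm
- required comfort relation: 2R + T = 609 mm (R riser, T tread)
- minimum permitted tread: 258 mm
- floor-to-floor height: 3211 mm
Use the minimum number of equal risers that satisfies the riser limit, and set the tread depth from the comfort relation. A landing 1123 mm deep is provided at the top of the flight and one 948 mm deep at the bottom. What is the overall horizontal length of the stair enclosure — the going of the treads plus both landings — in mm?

3211 / 170 = 18.89, so 19 risers are needed.
Riser R = 3211 / 19 = 169 mm, within the 170 mm limit.
Tread T = 609 − 2 × 169 = 271 mm (≥ 258 mm).
Treads = 19 − 1 = 18; going = 18 × 271 = 4878 mm.
Add landings: 4878 + 1123 + 948 = 6949 mm.

6949 mm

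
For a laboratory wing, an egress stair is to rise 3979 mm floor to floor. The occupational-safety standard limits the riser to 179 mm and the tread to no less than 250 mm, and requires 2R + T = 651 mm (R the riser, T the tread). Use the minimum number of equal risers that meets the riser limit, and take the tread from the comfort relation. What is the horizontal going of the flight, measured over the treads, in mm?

3979 / 179 = 22.229 → round up to 23 risers.
R = 3979 ÷ 23 = 173 mm.
T = 651 − 2·173 = 305 mm, which satisfies the 250 mm minimum.
Going = (23 − 1) × 305 = 6710 mm.

6710 mm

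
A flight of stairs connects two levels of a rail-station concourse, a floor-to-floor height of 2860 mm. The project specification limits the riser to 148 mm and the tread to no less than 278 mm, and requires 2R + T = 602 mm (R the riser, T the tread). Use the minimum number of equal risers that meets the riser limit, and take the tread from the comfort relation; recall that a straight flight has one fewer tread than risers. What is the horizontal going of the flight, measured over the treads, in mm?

6004 mm

2860 / 148 = 19.324 → round up to 20 risers.
Each riser is 2860/20 = 143 mm (≤ 148 mm).
Tread T = 602 − 2 × 143 = 316 mm (≥ 278 mm).
Going = (20 − 1) × 316 = 6004 mm.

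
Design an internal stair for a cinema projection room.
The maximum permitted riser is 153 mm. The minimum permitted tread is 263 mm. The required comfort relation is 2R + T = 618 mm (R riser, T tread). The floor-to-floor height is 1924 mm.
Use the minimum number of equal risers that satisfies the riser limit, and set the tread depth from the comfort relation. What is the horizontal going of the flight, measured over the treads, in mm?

At most 153 each: 1924/153 = 12.58, giving 13 risers.
Each riser is 1924/13 = 148 mm (≤ 153 mm).
From 2R + T = 618: T = 618 − 296 = 322 mm.
13 risers give 12 treads; going = 12 × 322 = 3864 mm.

3864 mm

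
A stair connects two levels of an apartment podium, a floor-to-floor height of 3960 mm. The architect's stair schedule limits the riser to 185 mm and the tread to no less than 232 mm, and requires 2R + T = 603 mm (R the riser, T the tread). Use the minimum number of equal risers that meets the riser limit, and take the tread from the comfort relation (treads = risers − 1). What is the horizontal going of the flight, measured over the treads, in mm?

⌈3960/185⌉ = 22 risers.
R = 3960 ÷ 22 = 180 mm.
T = 603 − 2·180 = 243 mm, which satisfies the 232 mm minimum.
Treads = 22 − 1 = 21; going = 21 × 243 = 5103 mm.

5103 mm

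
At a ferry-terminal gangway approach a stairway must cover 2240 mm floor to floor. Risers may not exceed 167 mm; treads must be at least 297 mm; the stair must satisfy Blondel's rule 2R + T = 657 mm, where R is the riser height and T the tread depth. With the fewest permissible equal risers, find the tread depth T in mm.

2240 / 167 = 13.413 → round up to 14 risers.
R = 2240 ÷ 14 = 160 mm.
T = 657 − 2·160 = 337 mm, which satisfies the 297 mm minimum.

337 mm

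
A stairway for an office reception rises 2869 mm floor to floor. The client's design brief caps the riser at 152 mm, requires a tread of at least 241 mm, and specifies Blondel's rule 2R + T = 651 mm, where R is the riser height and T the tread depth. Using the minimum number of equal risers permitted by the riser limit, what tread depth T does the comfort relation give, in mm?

⌈2869/152⌉ = 19 risers.
Each riser is 2869/19 = 151 mm (≤ 152 mm).
From 2R + T = 651: T = 651 − 302 = 349 mm.

349 mm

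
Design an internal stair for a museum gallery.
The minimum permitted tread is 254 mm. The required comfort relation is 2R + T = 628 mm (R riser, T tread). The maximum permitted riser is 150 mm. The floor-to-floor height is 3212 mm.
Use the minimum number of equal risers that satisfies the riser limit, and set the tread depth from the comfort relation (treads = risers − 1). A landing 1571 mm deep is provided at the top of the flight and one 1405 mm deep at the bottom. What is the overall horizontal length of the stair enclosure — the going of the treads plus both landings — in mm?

⌈3212/150⌉ = 22 risers.
Each riser is 3212/22 = 146 mm (≤ 150 mm).
T = 628 − 2·146 = 336 mm, which satisfies the 254 mm minimum.
Going = (22 − 1) × 336 = 7056 mm.
Add landings: 7056 + 1571 + 1405 = 10032 mm.

10032 mm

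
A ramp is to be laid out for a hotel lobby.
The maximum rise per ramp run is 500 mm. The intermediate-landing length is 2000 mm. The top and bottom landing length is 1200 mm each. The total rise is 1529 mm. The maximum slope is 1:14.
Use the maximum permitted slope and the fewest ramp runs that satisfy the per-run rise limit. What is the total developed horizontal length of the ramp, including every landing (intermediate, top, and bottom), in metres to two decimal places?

1529 / 500 = 3.06, so 4 ramp runs are needed. That means 3 intermediate landings.
Horizontal run for 1529 mm of rise at 1:14 is 1529 × 14 = 21406 mm.
3 intermediate landings contribute 3 × 2000 = 6000 mm.
Top and bottom landings: 2 × 1200 = 2400 mm.
Total = 21406 + 6000 + 2400 = 29806 mm.
= 29.81 m.

29.81 m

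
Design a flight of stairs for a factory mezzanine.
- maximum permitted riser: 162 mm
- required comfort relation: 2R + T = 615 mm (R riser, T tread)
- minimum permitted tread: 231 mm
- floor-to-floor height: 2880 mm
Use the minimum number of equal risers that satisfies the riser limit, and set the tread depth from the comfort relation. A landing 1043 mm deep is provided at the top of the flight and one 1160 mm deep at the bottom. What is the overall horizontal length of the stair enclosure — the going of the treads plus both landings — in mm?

2880 / 162 = 17.78, so 18 risers are needed.
Each riser is 2880/18 = 160 mm (≤ 162 mm).
Tread T = 615 − 2 × 160 = 295 mm (≥ 231 mm).
Going = (18 − 1) × 295 = 5015 mm.
Add landings: 5015 + 1043 + 1160 = 7218 mm.

7218 mm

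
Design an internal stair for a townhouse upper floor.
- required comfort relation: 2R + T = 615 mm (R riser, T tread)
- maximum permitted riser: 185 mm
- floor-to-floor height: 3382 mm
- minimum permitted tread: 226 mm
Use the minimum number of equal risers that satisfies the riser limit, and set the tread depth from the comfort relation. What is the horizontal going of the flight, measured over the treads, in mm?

At most 185 each: 3382/185 = 18.28, giving 19 risers.
Each riser is 3382/19 = 178 mm (≤ 185 mm).
T = 615 − 2·178 = 259 mm, which satisfies the 226 mm minimum.
Treads = 19 − 1 = 18; going = 18 × 259 = 4662 mm.

4662 mm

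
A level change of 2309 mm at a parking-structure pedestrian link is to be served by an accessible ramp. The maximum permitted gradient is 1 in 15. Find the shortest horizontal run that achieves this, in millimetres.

34635 mm

Run = rise × 15 = 2309 × 15 = 34635 mm.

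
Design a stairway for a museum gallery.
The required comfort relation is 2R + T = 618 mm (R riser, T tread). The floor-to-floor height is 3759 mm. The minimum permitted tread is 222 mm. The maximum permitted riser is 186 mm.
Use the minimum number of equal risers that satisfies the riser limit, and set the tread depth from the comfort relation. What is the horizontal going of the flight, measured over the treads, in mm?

5200 mm

⌈3759/186⌉ = 21 risers.
Riser R = 3759 / 21 = 179 mm, within the 186 mm limit.
T = 618 − 2·179 = 260 mm, which satisfies the 222 mm minimum.
Going = (21 − 1) × 260 = 5200 mm.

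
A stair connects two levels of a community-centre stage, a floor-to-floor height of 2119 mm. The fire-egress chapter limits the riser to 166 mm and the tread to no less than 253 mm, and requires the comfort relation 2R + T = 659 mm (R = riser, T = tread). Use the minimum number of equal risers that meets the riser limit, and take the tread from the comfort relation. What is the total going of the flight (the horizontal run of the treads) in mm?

3996 mm

At most 166 each: 2119/166 = 12.77, giving 13 risers.
R = 2119 ÷ 13 = 163 mm.
T = 659 − 2·163 = 333 mm, which satisfies the 253 mm minimum.
Treads = 13 − 1 = 12; going = 12 × 333 = 3996 mm.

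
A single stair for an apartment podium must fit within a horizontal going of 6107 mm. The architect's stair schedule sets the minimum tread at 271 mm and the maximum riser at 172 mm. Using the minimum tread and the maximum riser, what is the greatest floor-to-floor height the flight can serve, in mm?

3956 mm

6107 / 271 = 22.54, so 22 treads fit.
Risers = treads + 1 = 23.
Maximum height = 23 × 172 = 3956 mm.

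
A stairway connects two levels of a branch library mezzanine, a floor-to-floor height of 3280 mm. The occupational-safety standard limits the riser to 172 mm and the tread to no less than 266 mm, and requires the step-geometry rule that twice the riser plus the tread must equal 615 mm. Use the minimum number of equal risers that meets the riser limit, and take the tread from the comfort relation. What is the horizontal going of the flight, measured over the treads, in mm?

5453 mm

3280 / 172 = 19.070 → round up to 20 risers.
Riser R = 3280 / 20 = 164 mm, within the 172 mm limit.
Tread T = 615 − 2 × 164 = 287 mm (≥ 266 mm).
20 risers give 19 treads; going = 19 × 287 = 5453 mm.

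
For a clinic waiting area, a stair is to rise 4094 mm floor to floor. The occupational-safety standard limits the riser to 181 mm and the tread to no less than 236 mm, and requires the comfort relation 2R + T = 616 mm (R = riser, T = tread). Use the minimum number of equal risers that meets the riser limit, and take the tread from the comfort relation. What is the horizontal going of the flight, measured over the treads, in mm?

4094 / 181 = 22.62, so 23 risers are needed.
R = 4094 ÷ 23 = 178 mm.
Tread T = 616 − 2 × 178 = 260 mm (≥ 236 mm).
23 risers give 22 treads; going = 22 × 260 = 5720 mm.

5720 mm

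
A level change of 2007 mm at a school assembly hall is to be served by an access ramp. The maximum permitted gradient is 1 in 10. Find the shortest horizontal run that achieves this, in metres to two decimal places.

20.07 m

At 1:10 the run is 10 × 2007 = 20070 mm.
20070 mm = 20.07 m.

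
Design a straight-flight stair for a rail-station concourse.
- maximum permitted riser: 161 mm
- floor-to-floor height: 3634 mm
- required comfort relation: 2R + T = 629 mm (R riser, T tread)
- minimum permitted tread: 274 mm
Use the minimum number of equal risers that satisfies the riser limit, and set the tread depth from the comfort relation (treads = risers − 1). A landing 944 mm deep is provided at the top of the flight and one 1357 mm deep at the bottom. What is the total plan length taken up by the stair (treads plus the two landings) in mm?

At most 161 each: 3634/161 = 22.57, giving 23 risers.
R = 3634 ÷ 23 = 158 mm.
T = 629 − 2·158 = 313 mm, which satisfies the 274 mm minimum.
23 risers give 22 treads; going = 22 × 313 = 6886 mm.
Add landings: 6886 + 944 + 1357 = 9187 mm.

9187 mm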